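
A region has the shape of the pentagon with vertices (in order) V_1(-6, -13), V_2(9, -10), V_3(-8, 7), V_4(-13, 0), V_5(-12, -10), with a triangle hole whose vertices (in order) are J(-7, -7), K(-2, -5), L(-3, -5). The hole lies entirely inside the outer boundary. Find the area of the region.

237.5

Outer boundary:
Apply the shoelace formula: 2A = Σ (x_i·y_{i+1} − x_{i+1}·y_i), indices taken mod 5.
Cross-terms: 177, -17, 91, 130, 96  ⇒  Σ = 477
Area = |Σ|/2 = 238.5.
Hole:
Apply Gauss's area formula: 2A = Σ (x_i·y_{i+1} − x_{i+1}·y_i), indices taken mod 3.
Σ = (21) + (-5) + (-14) = 2
Area = |Σ|/2 = 1.
Net area = 238.5 − 1 = 237.5.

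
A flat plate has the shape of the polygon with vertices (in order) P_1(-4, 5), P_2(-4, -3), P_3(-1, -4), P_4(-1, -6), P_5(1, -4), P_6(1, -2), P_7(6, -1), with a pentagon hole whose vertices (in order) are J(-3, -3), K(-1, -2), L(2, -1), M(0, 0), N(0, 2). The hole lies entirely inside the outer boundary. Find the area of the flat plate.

41

Outer boundary:
Apply Gauss's area formula: 2A = Σ (x_i·y_{i+1} − x_{i+1}·y_i), indices taken mod 7.
P_1→P_2: (-4)(-3) − (-4)(5) = 32
P_2→P_3: (-4)(-4) − (-1)(-3) = 13
P_3→P_4: (-1)(-6) − (-1)(-4) = 2
P_4→P_5: (-1)(-4) − (1)(-6) = 10
P_5→P_6: (1)(-2) − (1)(-4) = 2
P_6→P_7: (1)(-1) − (6)(-2) = 11
P_7→P_1: (6)(5) − (-4)(-1) = 26
Σ = 96
Area = |Σ|/2 = 48.
Hole:
Apply Gauss's area formula: 2A = Σ (x_i·y_{i+1} − x_{i+1}·y_i), indices taken mod 5.
Cross-terms: 3, 5, 0, 0, 6  ⇒  Σ = 14
Area = |Σ|/2 = 7.
Net area = 48 − 7 = 41.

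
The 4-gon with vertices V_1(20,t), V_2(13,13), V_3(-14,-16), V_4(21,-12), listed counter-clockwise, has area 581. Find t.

The doubled signed area Σ (x_i y_{i+1} − x_{i+1} y_i) is linear in t.
With t=0 it equals 978; the coefficient of t is 8 (from the two edges through V_1).
So 8·t + 978 = 2·581 = 1162 ⇒ t = 23.

23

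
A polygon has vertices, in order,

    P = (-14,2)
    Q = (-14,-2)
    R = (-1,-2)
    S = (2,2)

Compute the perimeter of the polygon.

38

|PQ| = √((0)² + (-4)²) = √16 = 4
|QR| = √((13)² + (0)²) = √169 = 13
|RS| = √((3)² + (4)²) = √25 = 5
|SP| = √((-16)² + (0)²) = √256 = 16
Perimeter = 4 + 13 + 5 + 16 = 38.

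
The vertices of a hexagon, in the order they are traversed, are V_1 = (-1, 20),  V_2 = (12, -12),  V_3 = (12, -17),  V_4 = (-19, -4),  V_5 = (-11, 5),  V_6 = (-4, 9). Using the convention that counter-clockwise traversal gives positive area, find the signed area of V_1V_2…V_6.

Σ = (-228) + (-60) + (-371) + (-139) + (-79) + (-71) = -948
Signed area = Σ/2 = -474 (negative ⇒ clockwise traversal).

-474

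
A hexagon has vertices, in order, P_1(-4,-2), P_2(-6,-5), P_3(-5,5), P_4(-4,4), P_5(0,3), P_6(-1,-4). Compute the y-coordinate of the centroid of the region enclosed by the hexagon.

59/210

Apply the surveyor's formula. First the cross-terms c_i = x_i·y_{i+1} − x_{i+1}·y_i:
  8, -55, 0, -12, 3, -14  ⇒  2A = -70, A = -35.
Then Σ (y_i + y_{i+1})·c_i = -59, so ȳ = -59 / (6·(-35)) = 59/210.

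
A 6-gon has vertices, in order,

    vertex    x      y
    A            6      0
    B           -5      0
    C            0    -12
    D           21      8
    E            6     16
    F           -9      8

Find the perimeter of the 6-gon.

|AB| = √((-11)² + (0)²) = √121 = 11
|BC| = √((5)² + (-12)²) = √169 = 13
|CD| = √((21)² + (20)²) = √841 = 29
|DE| = √((-15)² + (8)²) = √289 = 17
|EF| = √((-15)² + (-8)²) = √289 = 17
|FA| = √((15)² + (-8)²) = √289 = 17
Perimeter = 11 + 13 + 29 + 17 + 17 + 17 = 104.

104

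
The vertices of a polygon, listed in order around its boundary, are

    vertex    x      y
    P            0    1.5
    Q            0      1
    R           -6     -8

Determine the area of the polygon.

Apply Gauss's area formula: 2A = Σ (x_i·y_{i+1} − x_{i+1}·y_i), indices taken mod 3.
P→Q: (0)(1) − (0)(1.5) = 0
Q→R: (0)(-8) − (-6)(1) = 6
R→P: (-6)(1.5) − (0)(-8) = -9
Σ = -3
Area = |Σ|/2 = 1.5.

1.5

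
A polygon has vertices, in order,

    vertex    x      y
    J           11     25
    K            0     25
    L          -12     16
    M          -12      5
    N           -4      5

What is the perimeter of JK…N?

70

|JK| = √((-11)² + (0)²) = √121 = 11
|KL| = √((-12)² + (-9)²) = √225 = 15
|LM| = √((0)² + (-11)²) = √121 = 11
|MN| = √((8)² + (0)²) = √64 = 8
|NJ| = √((15)² + (20)²) = √625 = 25
Perimeter = 11 + 15 + 11 + 8 + 25 = 70.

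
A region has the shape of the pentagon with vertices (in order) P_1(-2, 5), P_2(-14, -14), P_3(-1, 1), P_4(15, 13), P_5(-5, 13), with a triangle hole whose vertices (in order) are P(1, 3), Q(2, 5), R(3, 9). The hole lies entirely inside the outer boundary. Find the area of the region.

Outer boundary:
Apply the surveyor's formula: 2A = Σ (x_i·y_{i+1} − x_{i+1}·y_i), indices taken mod 5.
Σ = (98) + (-28) + (-28) + (260) + (1) = 303
Area = |Σ|/2 = 151.5.
Hole:
Apply the shoelace (surveyor's) formula: 2A = Σ (x_i·y_{i+1} − x_{i+1}·y_i), indices taken mod 3.
Σ = (-1) + (3) + (0) = 2
Area = |Σ|/2 = 1.
Net area = 151.5 − 1 = 150.5.

150.5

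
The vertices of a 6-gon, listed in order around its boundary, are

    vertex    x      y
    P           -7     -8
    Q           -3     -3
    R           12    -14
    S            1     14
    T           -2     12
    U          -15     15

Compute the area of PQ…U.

Apply Gauss's area formula: 2A = Σ (x_i·y_{i+1} − x_{i+1}·y_i), indices taken mod 6.
Σ = (-3) + (78) + (182) + (40) + (150) + (225) = 672
Area = |Σ|/2 = 336.

336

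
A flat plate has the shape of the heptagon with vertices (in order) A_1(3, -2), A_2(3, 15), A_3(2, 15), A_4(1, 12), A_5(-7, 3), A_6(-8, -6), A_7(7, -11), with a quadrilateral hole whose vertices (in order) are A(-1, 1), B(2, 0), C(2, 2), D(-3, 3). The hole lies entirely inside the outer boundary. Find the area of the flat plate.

Outer boundary:
Σ = (51) + (15) + (9) + (87) + (66) + (130) + (19) = 377
Area = |Σ|/2 = 188.5.
Hole:
Apply the shoelace formula: 2A = Σ (x_i·y_{i+1} − x_{i+1}·y_i), indices taken mod 4.
Σ = (-2) + (4) + (12) + (0) = 14
Area = |Σ|/2 = 7.
Net area = 188.5 − 7 = 181.5.

181.5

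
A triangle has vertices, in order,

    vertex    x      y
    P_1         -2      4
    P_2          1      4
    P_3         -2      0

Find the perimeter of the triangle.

|P_1P_2| = √((3)² + (0)²) = √9 = 3
|P_2P_3| = √((-3)² + (-4)²) = √25 = 5
|P_3P_1| = √((0)² + (4)²) = √16 = 4
Perimeter = 3 + 5 + 4 = 12.

12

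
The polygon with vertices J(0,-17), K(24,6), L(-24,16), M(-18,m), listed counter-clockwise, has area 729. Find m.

The doubled signed area Σ (x_i y_{i+1} − x_{i+1} y_i) is linear in m.
With m=0 it equals 1530; the coefficient of m is -24 (from the two edges through M).
So -24·m + 1530 = 2·729 = 1458 ⇒ m = 3.

3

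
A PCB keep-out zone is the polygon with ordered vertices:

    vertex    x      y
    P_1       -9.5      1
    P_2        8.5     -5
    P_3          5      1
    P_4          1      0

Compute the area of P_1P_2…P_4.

36.25

Apply the shoelace formula: 2A = Σ (x_i·y_{i+1} − x_{i+1}·y_i), indices taken mod 4.
Cross-terms: 39, 33.5, -1, 1  ⇒  Σ = 72.5
Area = |Σ|/2 = 36.25.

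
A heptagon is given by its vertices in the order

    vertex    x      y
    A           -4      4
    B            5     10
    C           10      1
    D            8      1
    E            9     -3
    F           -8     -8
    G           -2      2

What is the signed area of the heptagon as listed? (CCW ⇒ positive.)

Apply Gauss's area formula: 2A = Σ (x_i·y_{i+1} − x_{i+1}·y_i), indices taken mod 7.
Σ = (-60) + (-95) + (2) + (-33) + (-96) + (-32) + (0) = -314
Signed area = Σ/2 = -157 (negative ⇒ clockwise traversal).

-157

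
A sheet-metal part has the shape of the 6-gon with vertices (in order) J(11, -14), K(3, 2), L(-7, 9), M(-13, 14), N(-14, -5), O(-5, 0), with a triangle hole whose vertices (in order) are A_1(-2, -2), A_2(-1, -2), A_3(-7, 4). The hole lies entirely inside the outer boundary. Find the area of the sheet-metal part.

212

Outer boundary:
Apply the shoelace (surveyor's) formula: 2A = Σ (x_i·y_{i+1} − x_{i+1}·y_i), indices taken mod 6.
Cross-terms: 64, 41, 19, 261, -25, 70  ⇒  Σ = 430
Area = |Σ|/2 = 215.
Hole:
Apply the shoelace (surveyor's) formula: 2A = Σ (x_i·y_{i+1} − x_{i+1}·y_i), indices taken mod 3.
Σ = (2) + (-18) + (22) = 6
Area = |Σ|/2 = 3.
Net area = 215 − 3 = 212.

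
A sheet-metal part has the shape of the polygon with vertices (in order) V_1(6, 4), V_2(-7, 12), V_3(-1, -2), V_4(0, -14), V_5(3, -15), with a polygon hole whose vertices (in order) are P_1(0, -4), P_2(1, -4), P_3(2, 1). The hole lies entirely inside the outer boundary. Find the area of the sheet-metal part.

139.5

Outer boundary:
Cross-terms: 100, 26, 14, 42, 102  ⇒  Σ = 284
Area = |Σ|/2 = 142.
Hole:
Apply the shoelace formula: 2A = Σ (x_i·y_{i+1} − x_{i+1}·y_i), indices taken mod 3.
Cross-terms: 4, 9, -8  ⇒  Σ = 5
Area = |Σ|/2 = 2.5.
Net area = 142 − 2.5 = 139.5.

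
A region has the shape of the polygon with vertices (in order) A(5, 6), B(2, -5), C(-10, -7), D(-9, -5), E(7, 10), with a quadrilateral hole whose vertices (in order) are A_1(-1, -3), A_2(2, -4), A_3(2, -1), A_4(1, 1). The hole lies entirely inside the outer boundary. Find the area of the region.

80

Outer boundary:
Apply the surveyor's formula: 2A = Σ (x_i·y_{i+1} − x_{i+1}·y_i), indices taken mod 5.
Σ = (-37) + (-64) + (-13) + (-55) + (-8) = -177
Area = |Σ|/2 = 88.5.
Hole:
Cross-terms: 10, 6, 3, -2  ⇒  Σ = 17
Area = |Σ|/2 = 8.5.
Net area = 88.5 − 8.5 = 80.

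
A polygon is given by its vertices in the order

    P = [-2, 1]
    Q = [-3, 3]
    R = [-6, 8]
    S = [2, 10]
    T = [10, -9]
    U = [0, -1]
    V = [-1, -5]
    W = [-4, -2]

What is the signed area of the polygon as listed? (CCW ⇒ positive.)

Apply Gauss's area formula: 2A = Σ (x_i·y_{i+1} − x_{i+1}·y_i), indices taken mod 8.
Cross-terms: -3, -6, -76, -118, -10, -1, -18, -8  ⇒  Σ = -240
Signed area = Σ/2 = -120 (negative ⇒ clockwise traversal).

-120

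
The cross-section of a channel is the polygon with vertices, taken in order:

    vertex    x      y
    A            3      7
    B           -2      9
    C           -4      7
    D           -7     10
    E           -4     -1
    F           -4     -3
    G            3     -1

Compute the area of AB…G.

Apply the shoelace formula: 2A = Σ (x_i·y_{i+1} − x_{i+1}·y_i), indices taken mod 7.
A→B: (3)(9) − (-2)(7) = 41
B→C: (-2)(7) − (-4)(9) = 22
C→D: (-4)(10) − (-7)(7) = 9
D→E: (-7)(-1) − (-4)(10) = 47
E→F: (-4)(-3) − (-4)(-1) = 8
F→G: (-4)(-1) − (3)(-3) = 13
G→A: (3)(7) − (3)(-1) = 24
Σ = 164
Area = |Σ|/2 = 82.

82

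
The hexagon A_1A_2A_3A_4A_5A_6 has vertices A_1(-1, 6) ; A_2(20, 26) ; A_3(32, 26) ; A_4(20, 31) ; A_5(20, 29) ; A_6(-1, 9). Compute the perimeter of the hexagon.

88

|A_1A_2| = √((21)² + (20)²) = √841 = 29
|A_2A_3| = √((12)² + (0)²) = √144 = 12
|A_3A_4| = √((-12)² + (5)²) = √169 = 13
|A_4A_5| = √((0)² + (-2)²) = √4 = 2
|A_5A_6| = √((-21)² + (-20)²) = √841 = 29
|A_6A_1| = √((0)² + (-3)²) = √9 = 3
Perimeter = 29 + 12 + 13 + 2 + 29 + 3 = 88.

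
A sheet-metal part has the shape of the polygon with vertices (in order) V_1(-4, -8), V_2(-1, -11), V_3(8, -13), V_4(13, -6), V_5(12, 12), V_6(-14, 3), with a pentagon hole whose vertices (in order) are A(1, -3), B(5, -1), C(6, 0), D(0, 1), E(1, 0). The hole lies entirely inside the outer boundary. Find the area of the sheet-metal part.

Outer boundary:
Cross-terms: 36, 101, 121, 228, 204, 124  ⇒  Σ = 814
Area = |Σ|/2 = 407.
Hole:
Σ = (14) + (6) + (6) + (-1) + (-3) = 22
Area = |Σ|/2 = 11.
Net area = 407 − 11 = 396.

396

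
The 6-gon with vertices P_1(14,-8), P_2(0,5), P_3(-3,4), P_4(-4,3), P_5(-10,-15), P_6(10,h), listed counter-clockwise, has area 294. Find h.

The doubled signed area Σ (x_i y_{i+1} − x_{i+1} y_i) is linear in h.
With h=0 it equals 252; the coefficient of h is -24 (from the two edges through P_6).
So -24·h + 252 = 2·294 = 588 ⇒ h = -14.

-14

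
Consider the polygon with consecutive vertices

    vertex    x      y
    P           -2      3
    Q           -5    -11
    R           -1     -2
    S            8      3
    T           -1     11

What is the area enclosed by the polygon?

79.5

Σ = (37) + (-1) + (13) + (91) + (19) = 159
Area = |Σ|/2 = 79.5.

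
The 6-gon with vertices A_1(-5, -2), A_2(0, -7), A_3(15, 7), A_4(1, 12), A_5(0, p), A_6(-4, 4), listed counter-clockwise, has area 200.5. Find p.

Write out the shoelace sum; only the two edges meeting at A_5 involve p:
2·Area = [(1·p − 0·12) + (0·4 − (-4)·p)] + 341
       = 5·p + 341 = 401
⇒ p = 12.

12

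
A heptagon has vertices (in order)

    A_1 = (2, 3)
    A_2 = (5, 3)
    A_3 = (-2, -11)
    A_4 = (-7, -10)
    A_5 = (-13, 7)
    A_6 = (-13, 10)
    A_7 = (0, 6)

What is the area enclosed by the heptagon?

211.5

Apply Gauss's area formula: 2A = Σ (x_i·y_{i+1} − x_{i+1}·y_i), indices taken mod 7.
Σ = (-9) + (-49) + (-57) + (-179) + (-39) + (-78) + (-12) = -423
Area = |Σ|/2 = 211.5.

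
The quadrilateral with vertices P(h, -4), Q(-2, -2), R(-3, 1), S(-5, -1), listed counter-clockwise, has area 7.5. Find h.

-3

The doubled signed area Σ (x_i y_{i+1} − x_{i+1} y_i) is linear in h.
With h=0 it equals 12; the coefficient of h is -1 (from the two edges through P).
So -1·h + 12 = 2·7.5 = 15 ⇒ h = -3.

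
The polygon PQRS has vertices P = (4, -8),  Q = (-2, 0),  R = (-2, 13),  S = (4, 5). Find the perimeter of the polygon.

46

|PQ| = √((-6)² + (8)²) = √100 = 10
|QR| = √((0)² + (13)²) = √169 = 13
|RS| = √((6)² + (-8)²) = √100 = 10
|SP| = √((0)² + (-13)²) = √169 = 13
Perimeter = 10 + 13 + 10 + 13 = 46.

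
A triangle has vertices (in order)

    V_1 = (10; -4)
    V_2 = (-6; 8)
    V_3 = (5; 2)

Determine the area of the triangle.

Apply the shoelace formula: 2A = Σ (x_i·y_{i+1} − x_{i+1}·y_i), indices taken mod 3.
Cross-terms: 56, -52, -40  ⇒  Σ = -36
Area = |Σ|/2 = 18.

18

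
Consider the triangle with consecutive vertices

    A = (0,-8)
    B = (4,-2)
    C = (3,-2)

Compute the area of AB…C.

Apply Gauss's area formula: 2A = Σ (x_i·y_{i+1} − x_{i+1}·y_i), indices taken mod 3.
Cross-terms: 32, -2, -24  ⇒  Σ = 6
Area = |Σ|/2 = 3.

3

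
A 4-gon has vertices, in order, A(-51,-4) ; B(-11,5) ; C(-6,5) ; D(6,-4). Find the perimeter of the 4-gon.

|AB| = √((40)² + (9)²) = √1681 = 41
|BC| = √((5)² + (0)²) = √25 = 5
|CD| = √((12)² + (-9)²) = √225 = 15
|DA| = √((-57)² + (0)²) = √3249 = 57
Perimeter = 41 + 5 + 15 + 57 = 118.

118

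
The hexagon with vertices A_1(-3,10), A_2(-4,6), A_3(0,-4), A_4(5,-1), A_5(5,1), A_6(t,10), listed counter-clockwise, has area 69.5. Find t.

-1

The doubled signed area Σ (x_i y_{i+1} − x_{i+1} y_i) is linear in t.
With t=0 it equals 148; the coefficient of t is 9 (from the two edges through A_6).
So 9·t + 148 = 2·69.5 = 139 ⇒ t = -1.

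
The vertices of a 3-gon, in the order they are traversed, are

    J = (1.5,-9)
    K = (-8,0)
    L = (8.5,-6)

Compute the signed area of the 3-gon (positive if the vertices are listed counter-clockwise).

-45.75

Σ = (-72) + (48) + (-67.5) = -91.5
Signed area = Σ/2 = -45.75 (negative ⇒ clockwise traversal).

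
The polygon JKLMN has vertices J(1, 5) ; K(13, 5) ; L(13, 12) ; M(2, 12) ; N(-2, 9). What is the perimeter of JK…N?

40

|JK| = √((12)² + (0)²) = √144 = 12
|KL| = √((0)² + (7)²) = √49 = 7
|LM| = √((-11)² + (0)²) = √121 = 11
|MN| = √((-4)² + (-3)²) = √25 = 5
|NJ| = √((3)² + (-4)²) = √25 = 5
Perimeter = 12 + 7 + 11 + 5 + 5 = 40.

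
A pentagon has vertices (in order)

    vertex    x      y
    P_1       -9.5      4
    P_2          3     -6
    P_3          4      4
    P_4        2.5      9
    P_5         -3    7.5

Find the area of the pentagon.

Apply the surveyor's formula: 2A = Σ (x_i·y_{i+1} − x_{i+1}·y_i), indices taken mod 5.
Σ = (45) + (36) + (26) + (45.75) + (59.25) = 212
Area = |Σ|/2 = 106.

106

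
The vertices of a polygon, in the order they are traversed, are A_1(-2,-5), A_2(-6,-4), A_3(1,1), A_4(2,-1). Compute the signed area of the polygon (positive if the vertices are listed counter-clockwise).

A_1→A_2: (-2)(-4) − (-6)(-5) = -22
A_2→A_3: (-6)(1) − (1)(-4) = -2
A_3→A_4: (1)(-1) − (2)(1) = -3
A_4→A_1: (2)(-5) − (-2)(-1) = -12
Σ = -39
Signed area = Σ/2 = -19.5 (negative ⇒ clockwise traversal).

-19.5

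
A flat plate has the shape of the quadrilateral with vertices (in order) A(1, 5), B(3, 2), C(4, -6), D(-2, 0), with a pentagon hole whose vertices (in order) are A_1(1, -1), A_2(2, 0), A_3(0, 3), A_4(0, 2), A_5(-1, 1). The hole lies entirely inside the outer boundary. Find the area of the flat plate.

25.5

Outer boundary:
Σ = (-13) + (-26) + (-12) + (-10) = -61
Area = |Σ|/2 = 30.5.
Hole:
Apply Gauss's area formula: 2A = Σ (x_i·y_{i+1} − x_{i+1}·y_i), indices taken mod 5.
Cross-terms: 2, 6, 0, 2, 0  ⇒  Σ = 10
Area = |Σ|/2 = 5.
Net area = 30.5 − 5 = 25.5.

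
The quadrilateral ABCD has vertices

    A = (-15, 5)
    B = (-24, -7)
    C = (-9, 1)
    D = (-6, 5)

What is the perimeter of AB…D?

|AB| = √((-9)² + (-12)²) = √225 = 15
|BC| = √((15)² + (8)²) = √289 = 17
|CD| = √((3)² + (4)²) = √25 = 5
|DA| = √((-9)² + (0)²) = √81 = 9
Perimeter = 15 + 17 + 5 + 9 = 46.

46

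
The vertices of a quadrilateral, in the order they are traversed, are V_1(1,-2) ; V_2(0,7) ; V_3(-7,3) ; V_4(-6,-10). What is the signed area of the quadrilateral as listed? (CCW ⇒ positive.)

Cross-terms: 7, 49, 88, 22  ⇒  Σ = 166
Signed area = Σ/2 = 83 (positive ⇒ counter-clockwise traversal).

83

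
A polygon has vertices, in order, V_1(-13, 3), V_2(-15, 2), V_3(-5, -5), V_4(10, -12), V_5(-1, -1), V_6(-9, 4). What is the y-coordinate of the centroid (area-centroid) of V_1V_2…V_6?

-134/51

Apply the surveyor's formula. First the cross-terms c_i = x_i·y_{i+1} − x_{i+1}·y_i:
  19, 85, 110, -22, -13, 25  ⇒  2A = 204, A = 102.
Then Σ (y_i + y_{i+1})·c_i = -1608, so ȳ = -1608 / (6·102) = -134/51.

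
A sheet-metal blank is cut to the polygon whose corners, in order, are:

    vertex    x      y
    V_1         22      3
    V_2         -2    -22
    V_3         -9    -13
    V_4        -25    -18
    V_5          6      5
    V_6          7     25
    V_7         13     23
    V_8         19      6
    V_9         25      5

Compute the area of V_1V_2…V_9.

664

Apply Gauss's area formula: 2A = Σ (x_i·y_{i+1} − x_{i+1}·y_i), indices taken mod 9.
V_1→V_2: (22)(-22) − (-2)(3) = -478
V_2→V_3: (-2)(-13) − (-9)(-22) = -172
V_3→V_4: (-9)(-18) − (-25)(-13) = -163
V_4→V_5: (-25)(5) − (6)(-18) = -17
V_5→V_6: (6)(25) − (7)(5) = 115
V_6→V_7: (7)(23) − (13)(25) = -164
V_7→V_8: (13)(6) − (19)(23) = -359
V_8→V_9: (19)(5) − (25)(6) = -55
V_9→V_1: (25)(3) − (22)(5) = -35
Σ = -1328
Area = |Σ|/2 = 664.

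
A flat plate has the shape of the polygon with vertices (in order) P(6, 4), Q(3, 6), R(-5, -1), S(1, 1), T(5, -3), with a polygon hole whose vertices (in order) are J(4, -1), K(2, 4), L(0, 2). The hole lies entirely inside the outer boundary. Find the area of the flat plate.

31.5

Outer boundary:
Apply the shoelace (surveyor's) formula: 2A = Σ (x_i·y_{i+1} − x_{i+1}·y_i), indices taken mod 5.
Σ = (24) + (27) + (-4) + (-8) + (38) = 77
Area = |Σ|/2 = 38.5.
Hole:
Apply the shoelace formula: 2A = Σ (x_i·y_{i+1} − x_{i+1}·y_i), indices taken mod 3.
Σ = (18) + (4) + (-8) = 14
Area = |Σ|/2 = 7.
Net area = 38.5 − 7 = 31.5.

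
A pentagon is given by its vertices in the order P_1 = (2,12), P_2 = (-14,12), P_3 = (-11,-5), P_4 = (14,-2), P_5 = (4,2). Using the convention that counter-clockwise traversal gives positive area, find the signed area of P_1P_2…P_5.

283

Σ = (192) + (202) + (92) + (36) + (44) = 566
Signed area = Σ/2 = 283 (positive ⇒ counter-clockwise traversal).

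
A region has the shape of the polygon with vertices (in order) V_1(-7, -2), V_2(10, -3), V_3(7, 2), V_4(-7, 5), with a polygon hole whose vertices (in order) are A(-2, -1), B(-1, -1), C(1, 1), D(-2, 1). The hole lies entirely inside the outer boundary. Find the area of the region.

86

Outer boundary:
Apply the shoelace formula: 2A = Σ (x_i·y_{i+1} − x_{i+1}·y_i), indices taken mod 4.
V_1→V_2: (-7)(-3) − (10)(-2) = 41
V_2→V_3: (10)(2) − (7)(-3) = 41
V_3→V_4: (7)(5) − (-7)(2) = 49
V_4→V_1: (-7)(-2) − (-7)(5) = 49
Σ = 180
Area = |Σ|/2 = 90.
Hole:
Apply Gauss's area formula: 2A = Σ (x_i·y_{i+1} − x_{i+1}·y_i), indices taken mod 4.
Σ = (1) + (0) + (3) + (4) = 8
Area = |Σ|/2 = 4.
Net area = 90 − 4 = 86.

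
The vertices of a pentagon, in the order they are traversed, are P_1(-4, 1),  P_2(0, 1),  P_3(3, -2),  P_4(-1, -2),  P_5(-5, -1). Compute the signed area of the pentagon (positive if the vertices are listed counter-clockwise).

Apply the surveyor's formula: 2A = Σ (x_i·y_{i+1} − x_{i+1}·y_i), indices taken mod 5.
Σ = (-4) + (-3) + (-8) + (-9) + (-9) = -33
Signed area = Σ/2 = -16.5 (negative ⇒ clockwise traversal).

-16.5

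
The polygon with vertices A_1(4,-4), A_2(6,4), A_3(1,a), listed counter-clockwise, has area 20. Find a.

Write out the shoelace sum; only the two edges meeting at A_3 involve a:
2·Area = [(6·a − 1·4) + (1·(-4) − 4·a)] + 40
       = 2·a + 32 = 40
⇒ a = 4.

4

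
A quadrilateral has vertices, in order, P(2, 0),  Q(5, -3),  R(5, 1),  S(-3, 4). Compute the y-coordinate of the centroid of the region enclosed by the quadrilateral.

Apply the surveyor's formula. First the cross-terms c_i = x_i·y_{i+1} − x_{i+1}·y_i:
  -6, 20, 23, -8  ⇒  2A = 29, A = 14.5.
Then Σ (y_i + y_{i+1})·c_i = 61, so ȳ = 61 / (6·14.5) = 61/87.

61/87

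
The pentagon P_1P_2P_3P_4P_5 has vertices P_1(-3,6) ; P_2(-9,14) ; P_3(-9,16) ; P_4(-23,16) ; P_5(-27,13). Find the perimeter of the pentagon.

|P_1P_2| = √((-6)² + (8)²) = √100 = 10
|P_2P_3| = √((0)² + (2)²) = √4 = 2
|P_3P_4| = √((-14)² + (0)²) = √196 = 14
|P_4P_5| = √((-4)² + (-3)²) = √25 = 5
|P_5P_1| = √((24)² + (-7)²) = √625 = 25
Perimeter = 10 + 2 + 14 + 5 + 25 = 56.

56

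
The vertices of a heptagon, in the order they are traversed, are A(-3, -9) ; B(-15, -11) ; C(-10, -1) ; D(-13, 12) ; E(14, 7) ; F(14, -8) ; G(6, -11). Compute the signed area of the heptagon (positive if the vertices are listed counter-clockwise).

-496

Σ = (-102) + (-95) + (-133) + (-259) + (-210) + (-106) + (-87) = -992
Signed area = Σ/2 = -496 (negative ⇒ clockwise traversal).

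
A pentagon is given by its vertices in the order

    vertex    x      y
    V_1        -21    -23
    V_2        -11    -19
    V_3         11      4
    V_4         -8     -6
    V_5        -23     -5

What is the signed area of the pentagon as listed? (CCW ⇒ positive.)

Apply the shoelace formula: 2A = Σ (x_i·y_{i+1} − x_{i+1}·y_i), indices taken mod 5.
Σ = (146) + (165) + (-34) + (-98) + (424) = 603
Signed area = Σ/2 = 301.5 (positive ⇒ counter-clockwise traversal).

301.5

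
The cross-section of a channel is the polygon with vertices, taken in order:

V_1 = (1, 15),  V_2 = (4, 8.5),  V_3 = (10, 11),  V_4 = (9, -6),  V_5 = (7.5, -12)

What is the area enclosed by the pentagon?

Apply Gauss's area formula: 2A = Σ (x_i·y_{i+1} − x_{i+1}·y_i), indices taken mod 5.
V_1→V_2: (1)(8.5) − (4)(15) = -51.5
V_2→V_3: (4)(11) − (10)(8.5) = -41
V_3→V_4: (10)(-6) − (9)(11) = -159
V_4→V_5: (9)(-12) − (7.5)(-6) = -63
V_5→V_1: (7.5)(15) − (1)(-12) = 124.5
Σ = -190
Area = |Σ|/2 = 95.

95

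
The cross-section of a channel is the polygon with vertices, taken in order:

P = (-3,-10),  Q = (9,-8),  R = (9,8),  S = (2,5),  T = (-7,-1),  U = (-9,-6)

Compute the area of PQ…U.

212.5

Apply the shoelace (surveyor's) formula: 2A = Σ (x_i·y_{i+1} − x_{i+1}·y_i), indices taken mod 6.
Cross-terms: 114, 144, 29, 33, 33, 72  ⇒  Σ = 425
Area = |Σ|/2 = 212.5.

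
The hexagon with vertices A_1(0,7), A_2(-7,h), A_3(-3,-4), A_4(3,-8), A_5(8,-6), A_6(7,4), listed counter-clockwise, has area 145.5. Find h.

3

Write out the shoelace sum; only the two edges meeting at A_2 involve h:
2·Area = [(0·h − (-7)·7) + ((-7)·(-4) − (-3)·h)] + 205
       = 3·h + 282 = 291
⇒ h = 3.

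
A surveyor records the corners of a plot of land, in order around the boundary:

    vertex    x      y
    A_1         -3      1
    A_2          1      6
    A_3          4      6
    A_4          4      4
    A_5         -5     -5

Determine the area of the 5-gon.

Apply the shoelace formula: 2A = Σ (x_i·y_{i+1} − x_{i+1}·y_i), indices taken mod 5.
Σ = (-19) + (-18) + (-8) + (0) + (-20) = -65
Area = |Σ|/2 = 32.5.

32.5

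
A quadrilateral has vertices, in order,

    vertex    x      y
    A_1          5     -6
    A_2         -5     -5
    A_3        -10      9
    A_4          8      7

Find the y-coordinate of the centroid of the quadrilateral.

Apply the shoelace formula. First the cross-terms c_i = x_i·y_{i+1} − x_{i+1}·y_i:
  -55, -95, -142, -83  ⇒  2A = -375, A = -187.5.
Then Σ (y_i + y_{i+1})·c_i = -2130, so ȳ = -2130 / (6·(-187.5)) = 142/75.

142/75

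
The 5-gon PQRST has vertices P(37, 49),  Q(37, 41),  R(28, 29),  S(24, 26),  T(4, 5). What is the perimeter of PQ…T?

112

|PQ| = √((0)² + (-8)²) = √64 = 8
|QR| = √((-9)² + (-12)²) = √225 = 15
|RS| = √((-4)² + (-3)²) = √25 = 5
|ST| = √((-20)² + (-21)²) = √841 = 29
|TP| = √((33)² + (44)²) = √3025 = 55
Perimeter = 8 + 15 + 5 + 29 + 55 = 112.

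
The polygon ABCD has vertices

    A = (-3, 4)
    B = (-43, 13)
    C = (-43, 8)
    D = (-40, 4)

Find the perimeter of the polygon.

88

|AB| = √((-40)² + (9)²) = √1681 = 41
|BC| = √((0)² + (-5)²) = √25 = 5
|CD| = √((3)² + (-4)²) = √25 = 5
|DA| = √((37)² + (0)²) = √1369 = 37
Perimeter = 41 + 5 + 5 + 37 = 88.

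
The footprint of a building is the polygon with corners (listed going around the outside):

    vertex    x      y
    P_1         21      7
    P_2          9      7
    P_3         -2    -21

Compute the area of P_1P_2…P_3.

Σ = (84) + (-175) + (427) = 336
Area = |Σ|/2 = 168.

168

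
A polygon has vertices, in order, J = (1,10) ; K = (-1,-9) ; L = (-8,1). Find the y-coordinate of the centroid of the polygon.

2/3

Apply Gauss's area formula. First the cross-terms c_i = x_i·y_{i+1} − x_{i+1}·y_i:
  1, -73, -81  ⇒  2A = -153, A = -76.5.
Then Σ (y_i + y_{i+1})·c_i = -306, so ȳ = -306 / (6·(-76.5)) = 2/3.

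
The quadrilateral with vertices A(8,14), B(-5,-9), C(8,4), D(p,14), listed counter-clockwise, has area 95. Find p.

Write out the shoelace sum; only the two edges meeting at D involve p:
2·Area = [(8·14 − p·4) + (p·14 − 8·14)] + 50
       = 10·p + 50 = 190
⇒ p = 14.

14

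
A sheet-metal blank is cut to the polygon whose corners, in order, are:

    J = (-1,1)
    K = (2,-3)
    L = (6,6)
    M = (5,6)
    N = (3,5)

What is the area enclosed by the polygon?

J→K: (-1)(-3) − (2)(1) = 1
K→L: (2)(6) − (6)(-3) = 30
L→M: (6)(6) − (5)(6) = 6
M→N: (5)(5) − (3)(6) = 7
N→J: (3)(1) − (-1)(5) = 8
Σ = 52
Area = |Σ|/2 = 26.

26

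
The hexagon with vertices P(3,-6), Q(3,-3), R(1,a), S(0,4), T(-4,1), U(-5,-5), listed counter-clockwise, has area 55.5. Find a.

3

Write out the shoelace sum; only the two edges meeting at R involve a:
2·Area = [(3·a − 1·(-3)) + (1·4 − 0·a)] + 95
       = 3·a + 102 = 111
⇒ a = 3.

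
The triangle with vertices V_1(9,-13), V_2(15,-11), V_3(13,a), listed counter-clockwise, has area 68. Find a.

The doubled signed area Σ (x_i y_{i+1} − x_{i+1} y_i) is linear in a.
With a=0 it equals 70; the coefficient of a is 6 (from the two edges through V_3).
So 6·a + 70 = 2·68 = 136 ⇒ a = 11.

11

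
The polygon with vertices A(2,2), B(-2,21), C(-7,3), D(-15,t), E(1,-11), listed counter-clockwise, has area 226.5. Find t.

Write out the shoelace sum; only the two edges meeting at D involve t:
2·Area = [((-7)·t − (-15)·3) + ((-15)·(-11) − 1·t)] + 211
       = -8·t + 421 = 453
⇒ t = -4.

-4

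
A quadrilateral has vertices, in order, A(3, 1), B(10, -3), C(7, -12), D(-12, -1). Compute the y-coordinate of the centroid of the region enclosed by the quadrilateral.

-581/139

Apply Gauss's area formula. First the cross-terms c_i = x_i·y_{i+1} − x_{i+1}·y_i:
  -19, -99, -151, -9  ⇒  2A = -278, A = -139.
Then Σ (y_i + y_{i+1})·c_i = 3486, so ȳ = 3486 / (6·(-139)) = -581/139.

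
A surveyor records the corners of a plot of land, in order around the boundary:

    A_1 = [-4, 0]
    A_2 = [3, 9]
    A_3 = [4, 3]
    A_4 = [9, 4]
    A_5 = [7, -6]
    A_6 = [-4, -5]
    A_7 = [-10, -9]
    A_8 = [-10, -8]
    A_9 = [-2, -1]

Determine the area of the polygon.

124.5

Σ = (-36) + (-27) + (-11) + (-82) + (-59) + (-14) + (-10) + (-6) + (-4) = -249
Area = |Σ|/2 = 124.5.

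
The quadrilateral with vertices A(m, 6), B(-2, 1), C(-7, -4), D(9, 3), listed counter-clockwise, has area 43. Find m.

5

The doubled signed area Σ (x_i y_{i+1} − x_{i+1} y_i) is linear in m.
With m=0 it equals 96; the coefficient of m is -2 (from the two edges through A).
So -2·m + 96 = 2·43 = 86 ⇒ m = 5.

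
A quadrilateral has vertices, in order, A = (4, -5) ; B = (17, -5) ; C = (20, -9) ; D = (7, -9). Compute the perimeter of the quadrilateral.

36

|AB| = √((13)² + (0)²) = √169 = 13
|BC| = √((3)² + (-4)²) = √25 = 5
|CD| = √((-13)² + (0)²) = √169 = 13
|DA| = √((-3)² + (4)²) = √25 = 5
Perimeter = 13 + 5 + 13 + 5 = 36.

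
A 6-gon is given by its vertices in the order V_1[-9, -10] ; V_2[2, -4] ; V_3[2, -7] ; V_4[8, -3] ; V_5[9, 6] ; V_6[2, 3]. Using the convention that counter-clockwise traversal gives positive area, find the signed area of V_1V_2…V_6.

98.5

Σ = (56) + (-6) + (50) + (75) + (15) + (7) = 197
Signed area = Σ/2 = 98.5 (positive ⇒ counter-clockwise traversal).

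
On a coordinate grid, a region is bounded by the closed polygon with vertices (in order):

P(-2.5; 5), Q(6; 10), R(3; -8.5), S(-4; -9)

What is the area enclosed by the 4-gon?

Apply Gauss's area formula: 2A = Σ (x_i·y_{i+1} − x_{i+1}·y_i), indices taken mod 4.
P→Q: (-2.5)(10) − (6)(5) = -55
Q→R: (6)(-8.5) − (3)(10) = -81
R→S: (3)(-9) − (-4)(-8.5) = -61
S→P: (-4)(5) − (-2.5)(-9) = -42.5
Σ = -239.5
Area = |Σ|/2 = 119.75.

119.75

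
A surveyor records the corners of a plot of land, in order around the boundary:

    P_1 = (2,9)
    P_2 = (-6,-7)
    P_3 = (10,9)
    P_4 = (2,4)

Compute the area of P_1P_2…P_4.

Apply the surveyor's formula: 2A = Σ (x_i·y_{i+1} − x_{i+1}·y_i), indices taken mod 4.
Σ = (40) + (16) + (22) + (10) = 88
Area = |Σ|/2 = 44.

44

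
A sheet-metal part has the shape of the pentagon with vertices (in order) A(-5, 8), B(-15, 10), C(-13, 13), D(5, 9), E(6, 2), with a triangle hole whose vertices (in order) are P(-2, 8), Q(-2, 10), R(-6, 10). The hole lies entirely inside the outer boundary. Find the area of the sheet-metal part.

77.5

Outer boundary:
A→B: (-5)(10) − (-15)(8) = 70
B→C: (-15)(13) − (-13)(10) = -65
C→D: (-13)(9) − (5)(13) = -182
D→E: (5)(2) − (6)(9) = -44
E→A: (6)(8) − (-5)(2) = 58
Σ = -163
Area = |Σ|/2 = 81.5.
Hole:
Apply the shoelace formula: 2A = Σ (x_i·y_{i+1} − x_{i+1}·y_i), indices taken mod 3.
Cross-terms: -4, 40, -28  ⇒  Σ = 8
Area = |Σ|/2 = 4.
Net area = 81.5 − 4 = 77.5.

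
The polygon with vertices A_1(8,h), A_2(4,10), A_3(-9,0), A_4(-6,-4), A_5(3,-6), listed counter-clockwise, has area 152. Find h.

Write out the shoelace sum; only the two edges meeting at A_1 involve h:
2·Area = [(3·h − 8·(-6)) + (8·10 − 4·h)] + 174
       = -1·h + 302 = 304
⇒ h = -2.

-2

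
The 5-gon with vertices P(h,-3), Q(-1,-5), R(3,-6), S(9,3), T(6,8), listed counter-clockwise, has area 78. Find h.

Write out the shoelace sum; only the two edges meeting at P involve h:
2·Area = [(6·(-3) − h·8) + (h·(-5) − (-1)·(-3))] + 138
       = -13·h + 117 = 156
⇒ h = -3.

-3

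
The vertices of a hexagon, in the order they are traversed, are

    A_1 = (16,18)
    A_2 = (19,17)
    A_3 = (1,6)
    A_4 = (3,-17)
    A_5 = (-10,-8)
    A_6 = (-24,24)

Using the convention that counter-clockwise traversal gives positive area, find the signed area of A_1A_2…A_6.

Apply Gauss's area formula: 2A = Σ (x_i·y_{i+1} − x_{i+1}·y_i), indices taken mod 6.
A_1→A_2: (16)(17) − (19)(18) = -70
A_2→A_3: (19)(6) − (1)(17) = 97
A_3→A_4: (1)(-17) − (3)(6) = -35
A_4→A_5: (3)(-8) − (-10)(-17) = -194
A_5→A_6: (-10)(24) − (-24)(-8) = -432
A_6→A_1: (-24)(18) − (16)(24) = -816
Σ = -1450
Signed area = Σ/2 = -725 (negative ⇒ clockwise traversal).

-725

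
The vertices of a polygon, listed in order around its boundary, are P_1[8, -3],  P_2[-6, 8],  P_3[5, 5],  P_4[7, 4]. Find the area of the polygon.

Σ = (46) + (-70) + (-15) + (-53) = -92
Area = |Σ|/2 = 46.

46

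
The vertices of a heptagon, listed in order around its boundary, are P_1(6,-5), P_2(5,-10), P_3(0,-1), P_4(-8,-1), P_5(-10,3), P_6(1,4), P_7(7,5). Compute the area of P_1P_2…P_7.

Apply the shoelace formula: 2A = Σ (x_i·y_{i+1} − x_{i+1}·y_i), indices taken mod 7.
Σ = (-35) + (-5) + (-8) + (-34) + (-43) + (-23) + (-65) = -213
Area = |Σ|/2 = 106.5.

106.5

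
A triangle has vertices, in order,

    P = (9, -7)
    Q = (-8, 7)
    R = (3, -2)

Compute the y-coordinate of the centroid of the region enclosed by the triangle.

-2/3

Apply the shoelace formula. First the cross-terms c_i = x_i·y_{i+1} − x_{i+1}·y_i:
  7, -5, -3  ⇒  2A = -1, A = -0.5.
Then Σ (y_i + y_{i+1})·c_i = 2, so ȳ = 2 / (6·(-0.5)) = -2/3.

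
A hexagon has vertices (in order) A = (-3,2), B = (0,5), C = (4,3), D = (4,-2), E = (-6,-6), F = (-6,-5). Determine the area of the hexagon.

62

A→B: (-3)(5) − (0)(2) = -15
B→C: (0)(3) − (4)(5) = -20
C→D: (4)(-2) − (4)(3) = -20
D→E: (4)(-6) − (-6)(-2) = -36
E→F: (-6)(-5) − (-6)(-6) = -6
F→A: (-6)(2) − (-3)(-5) = -27
Σ = -124
Area = |Σ|/2 = 62.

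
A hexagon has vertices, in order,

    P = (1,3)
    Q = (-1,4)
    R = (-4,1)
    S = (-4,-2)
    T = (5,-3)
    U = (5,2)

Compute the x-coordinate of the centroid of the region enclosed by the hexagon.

Apply Gauss's area formula. First the cross-terms c_i = x_i·y_{i+1} − x_{i+1}·y_i:
  7, 15, 12, 22, 25, 13  ⇒  2A = 94, A = 47.
Then Σ (x_i + x_{i+1})·c_i = 179, so x̄ = 179 / (6·47) = 179/282.

179/282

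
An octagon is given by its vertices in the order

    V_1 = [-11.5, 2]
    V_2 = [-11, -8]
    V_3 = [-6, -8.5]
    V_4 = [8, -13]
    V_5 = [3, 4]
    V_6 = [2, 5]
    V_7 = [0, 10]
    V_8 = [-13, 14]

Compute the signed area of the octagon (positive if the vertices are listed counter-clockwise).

334.25

Apply the shoelace formula: 2A = Σ (x_i·y_{i+1} − x_{i+1}·y_i), indices taken mod 8.
Σ = (114) + (45.5) + (146) + (71) + (7) + (20) + (130) + (135) = 668.5
Signed area = Σ/2 = 334.25 (positive ⇒ counter-clockwise traversal).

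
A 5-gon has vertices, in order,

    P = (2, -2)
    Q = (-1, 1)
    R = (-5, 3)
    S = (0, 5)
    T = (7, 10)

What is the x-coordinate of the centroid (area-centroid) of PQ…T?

73/46

Apply the surveyor's formula. First the cross-terms c_i = x_i·y_{i+1} − x_{i+1}·y_i:
  0, 2, -25, -35, -34  ⇒  2A = -92, A = -46.
Then Σ (x_i + x_{i+1})·c_i = -438, so x̄ = -438 / (6·(-46)) = 73/46.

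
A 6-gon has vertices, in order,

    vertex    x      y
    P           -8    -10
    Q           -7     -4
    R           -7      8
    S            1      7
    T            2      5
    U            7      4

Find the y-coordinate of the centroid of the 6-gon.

34/33

Apply the surveyor's formula. First the cross-terms c_i = x_i·y_{i+1} − x_{i+1}·y_i:
  -38, -84, -57, -9, -27, -38  ⇒  2A = -253, A = -126.5.
Then Σ (y_i + y_{i+1})·c_i = -782, so ȳ = -782 / (6·(-126.5)) = 34/33.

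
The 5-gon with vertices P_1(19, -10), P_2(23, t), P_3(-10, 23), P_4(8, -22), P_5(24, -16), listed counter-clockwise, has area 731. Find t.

7

Write out the shoelace sum; only the two edges meeting at P_2 involve t:
2·Area = [(19·t − 23·(-10)) + (23·23 − (-10)·t)] + 500
       = 29·t + 1259 = 1462
⇒ t = 7.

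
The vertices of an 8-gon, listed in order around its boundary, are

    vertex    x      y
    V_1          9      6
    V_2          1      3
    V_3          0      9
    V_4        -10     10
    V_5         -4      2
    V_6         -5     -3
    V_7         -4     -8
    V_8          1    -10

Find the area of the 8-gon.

167

Apply the shoelace (surveyor's) formula: 2A = Σ (x_i·y_{i+1} − x_{i+1}·y_i), indices taken mod 8.
Σ = (21) + (9) + (90) + (20) + (22) + (28) + (48) + (96) = 334
Area = |Σ|/2 = 167.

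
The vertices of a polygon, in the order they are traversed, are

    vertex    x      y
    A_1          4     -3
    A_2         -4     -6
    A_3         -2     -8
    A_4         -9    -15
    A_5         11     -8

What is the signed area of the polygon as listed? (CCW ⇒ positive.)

Apply the surveyor's formula: 2A = Σ (x_i·y_{i+1} − x_{i+1}·y_i), indices taken mod 5.
Σ = (-36) + (20) + (-42) + (237) + (-1) = 178
Signed area = Σ/2 = 89 (positive ⇒ counter-clockwise traversal).

89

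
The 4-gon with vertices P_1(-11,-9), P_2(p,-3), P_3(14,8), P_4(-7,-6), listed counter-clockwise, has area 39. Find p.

The doubled signed area Σ (x_i y_{i+1} − x_{i+1} y_i) is linear in p.
With p=0 it equals 44; the coefficient of p is 17 (from the two edges through P_2).
So 17·p + 44 = 2·39 = 78 ⇒ p = 2.

2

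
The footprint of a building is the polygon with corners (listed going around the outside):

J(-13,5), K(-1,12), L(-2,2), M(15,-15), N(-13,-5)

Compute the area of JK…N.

Apply the shoelace (surveyor's) formula: 2A = Σ (x_i·y_{i+1} − x_{i+1}·y_i), indices taken mod 5.
Σ = (-151) + (22) + (0) + (-270) + (-130) = -529
Area = |Σ|/2 = 264.5.

264.5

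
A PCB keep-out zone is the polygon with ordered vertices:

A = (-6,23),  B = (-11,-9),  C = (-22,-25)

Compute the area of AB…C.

Apply the shoelace formula: 2A = Σ (x_i·y_{i+1} − x_{i+1}·y_i), indices taken mod 3.
Σ = (307) + (77) + (-656) = -272
Area = |Σ|/2 = 136.

136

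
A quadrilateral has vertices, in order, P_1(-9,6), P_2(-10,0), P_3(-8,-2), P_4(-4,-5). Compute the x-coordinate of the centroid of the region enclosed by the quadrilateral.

-329/43

Apply Gauss's area formula. First the cross-terms c_i = x_i·y_{i+1} − x_{i+1}·y_i:
  60, 20, 32, -69  ⇒  2A = 43, A = 21.5.
Then Σ (x_i + x_{i+1})·c_i = -987, so x̄ = -987 / (6·21.5) = -329/43.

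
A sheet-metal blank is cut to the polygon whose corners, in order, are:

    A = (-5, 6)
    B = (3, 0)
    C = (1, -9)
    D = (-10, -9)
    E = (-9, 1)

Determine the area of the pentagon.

Apply the shoelace formula: 2A = Σ (x_i·y_{i+1} − x_{i+1}·y_i), indices taken mod 5.
Σ = (-18) + (-27) + (-99) + (-91) + (-49) = -284
Area = |Σ|/2 = 142.

142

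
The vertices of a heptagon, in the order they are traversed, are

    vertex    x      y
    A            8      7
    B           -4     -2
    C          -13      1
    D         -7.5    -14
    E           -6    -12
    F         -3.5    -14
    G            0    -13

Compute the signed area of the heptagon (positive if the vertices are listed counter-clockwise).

184.5

Apply the shoelace formula: 2A = Σ (x_i·y_{i+1} − x_{i+1}·y_i), indices taken mod 7.
A→B: (8)(-2) − (-4)(7) = 12
B→C: (-4)(1) − (-13)(-2) = -30
C→D: (-13)(-14) − (-7.5)(1) = 189.5
D→E: (-7.5)(-12) − (-6)(-14) = 6
E→F: (-6)(-14) − (-3.5)(-12) = 42
F→G: (-3.5)(-13) − (0)(-14) = 45.5
G→A: (0)(7) − (8)(-13) = 104
Σ = 369
Signed area = Σ/2 = 184.5 (positive ⇒ counter-clockwise traversal).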